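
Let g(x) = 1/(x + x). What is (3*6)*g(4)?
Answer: 9/4 ≈ 2.2500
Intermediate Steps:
g(x) = 1/(2*x)
(3*6)*g(4) = (3*6)*((1/2)/4) = 18*((1/2)*(1/4)) = 18*(1/8) = 9/4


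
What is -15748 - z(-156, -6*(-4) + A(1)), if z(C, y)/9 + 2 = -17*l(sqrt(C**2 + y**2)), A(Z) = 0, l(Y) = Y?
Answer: -15730 + 1836*sqrt(173) ≈ 8418.8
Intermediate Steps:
z(C, y) = -18 - 153*sqrt(C**2 + y**2) (z(C, y) = -18 + 9*(-17*sqrt(C**2 + y**2)) = -18 - 153*sqrt(C**2 + y**2))
-15748 - z(-156, -6*(-4) + A(1)) = -15748 - (-18 - 153*sqrt((-156)**2 + (-6*(-4) + 0)**2)) = -15748 - (-18 - 153*sqrt(24336 + (24 + 0)**2)) = -15748 - (-18 - 153*sqrt(24336 + 24**2)) = -15748 - (-18 - 153*sqrt(24336 + 576)) = -15748 - (-18 - 1836*sqrt(173)) = -15748 + (18 + 1836*sqrt(173)) = -15730 + 1836*sqrt(173)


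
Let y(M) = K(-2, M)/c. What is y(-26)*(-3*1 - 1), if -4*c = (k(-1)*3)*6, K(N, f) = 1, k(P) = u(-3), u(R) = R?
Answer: -8/27 ≈ -0.29630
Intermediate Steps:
k(P) = -3
c = 27/2 (c = -(-3*3)*6/4 = -(-9)*6/4 = -1/4*(-54) = 27/2 ≈ 13.500)
y(M) = 2/27 (y(M) = 1/(27/2) = 1*(2/27) = 2/27)
y(-26)*(-3*1 - 1) = 2*(-3*1 - 1)/27 = 2*(-3 - 1)/27 = (2/27)*(-4) = -8/27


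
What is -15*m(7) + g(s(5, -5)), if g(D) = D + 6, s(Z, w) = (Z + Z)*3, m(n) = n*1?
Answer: -69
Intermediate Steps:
m(n) = n
s(Z, w) = 6*Z (s(Z, w) = (2*Z)*3 = 6*Z)
g(D) = 6 + D
-15*m(7) + g(s(5, -5)) = -15*7 + (6 + 6*5) = -105 + (6 + 30) = -105 + 36 = -69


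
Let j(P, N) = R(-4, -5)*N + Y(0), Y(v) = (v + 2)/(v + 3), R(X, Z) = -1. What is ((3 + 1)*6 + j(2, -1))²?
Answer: 5929/9 ≈ 658.78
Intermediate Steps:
Y(v) = (2 + v)/(3 + v)
j(P, N) = ⅔ - N (j(P, N) = -N + (2 + 0)/(3 + 0) = -N + 2/3 = -N + (⅓)*2 = -N + ⅔ = ⅔ - N)
((3 + 1)*6 + j(2, -1))² = ((3 + 1)*6 + (⅔ - 1*(-1)))² = (4*6 + (⅔ + 1))² = (24 + 5/3)² = (77/3)² = 5929/9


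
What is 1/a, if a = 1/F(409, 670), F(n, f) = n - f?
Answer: -261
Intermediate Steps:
a = -1/261 (a = 1/(409 - 1*670) = 1/(409 - 670) = 1/(-261) = -1/261 ≈ -0.0038314)
1/a = 1/(-1/261) = -261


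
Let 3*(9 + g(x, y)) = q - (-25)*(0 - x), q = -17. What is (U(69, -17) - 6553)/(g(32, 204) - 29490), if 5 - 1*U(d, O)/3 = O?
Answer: 19461/89314 ≈ 0.21789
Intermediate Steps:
U(d, O) = 15 - 3*O
g(x, y) = -44/3 - 25*x/3 (g(x, y) = -9 + (-17 - (-25)*(0 - x))/3 = -9 + (-17 - (-25)*(-x))/3 = -9 + (-17 - 25*x)/3 = -9 + (-17/3 - 25*x/3) = -44/3 - 25*x/3)
(U(69, -17) - 6553)/(g(32, 204) - 29490) = ((15 - 3*(-17)) - 6553)/((-44/3 - 25/3*32) - 29490) = ((15 + 51) - 6553)/((-44/3 - 800/3) - 29490) = (66 - 6553)/(-844/3 - 29490) = -6487/(-89314/3) = -6487*(-3/89314) = 19461/89314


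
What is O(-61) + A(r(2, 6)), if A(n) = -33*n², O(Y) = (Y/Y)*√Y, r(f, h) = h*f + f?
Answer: -6468 + I*√61 ≈ -6468.0 + 7.8102*I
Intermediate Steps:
r(f, h) = f + f*h (r(f, h) = f*h + f = f + f*h)
O(Y) = √Y (O(Y) = 1*√Y = √Y)
O(-61) + A(r(2, 6)) = √(-61) - 33*4*(1 + 6)² = I*√61 - 33*(2*7)² = I*√61 - 33*14² = I*√61 - 33*196 = I*√61 - 6468 = -6468 + I*√61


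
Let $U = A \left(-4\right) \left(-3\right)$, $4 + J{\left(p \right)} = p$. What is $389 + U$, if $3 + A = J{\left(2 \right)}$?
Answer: $329$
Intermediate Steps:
$J{\left(p \right)} = -4 + p$
$A = -5$ ($A = -3 + \left(-4 + 2\right) = -3 - 2 = -5$)
$U = -60$ ($U = \left(-5\right) \left(-4\right) \left(-3\right) = 20 \left(-3\right) = -60$)
$389 + U = 389 - 60 = 329$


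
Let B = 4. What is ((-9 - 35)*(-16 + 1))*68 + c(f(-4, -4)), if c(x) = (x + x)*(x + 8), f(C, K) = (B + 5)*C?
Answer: 46896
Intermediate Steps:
f(C, K) = 9*C (f(C, K) = (4 + 5)*C = 9*C)
c(x) = 2*x*(8 + x) (c(x) = (2*x)*(8 + x) = 2*x*(8 + x))
((-9 - 35)*(-16 + 1))*68 + c(f(-4, -4)) = ((-9 - 35)*(-16 + 1))*68 + 2*(9*(-4))*(8 + 9*(-4)) = -44*(-15)*68 + 2*(-36)*(8 - 36) = 660*68 + 2*(-36)*(-28) = 44880 + 2016 = 46896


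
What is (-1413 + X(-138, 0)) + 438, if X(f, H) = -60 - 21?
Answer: -1056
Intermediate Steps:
X(f, H) = -81
(-1413 + X(-138, 0)) + 438 = (-1413 - 81) + 438 = -1494 + 438 = -1056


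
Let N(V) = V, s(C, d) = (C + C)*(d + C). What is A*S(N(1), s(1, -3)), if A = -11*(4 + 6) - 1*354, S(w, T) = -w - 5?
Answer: 2784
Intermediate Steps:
s(C, d) = 2*C*(C + d) (s(C, d) = (2*C)*(C + d) = 2*C*(C + d))
S(w, T) = -5 - w
A = -464 (A = -11*10 - 354 = -110 - 354 = -464)
A*S(N(1), s(1, -3)) = -464*(-5 - 1*1) = -464*(-5 - 1) = -464*(-6) = 2784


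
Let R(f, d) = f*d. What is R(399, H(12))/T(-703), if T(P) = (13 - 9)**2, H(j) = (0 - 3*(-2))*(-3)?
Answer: -3591/8 ≈ -448.88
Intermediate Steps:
H(j) = -18 (H(j) = (0 + 6)*(-3) = 6*(-3) = -18)
R(f, d) = d*f
T(P) = 16 (T(P) = 4**2 = 16)
R(399, H(12))/T(-703) = -18*399/16 = -7182*1/16 = -3591/8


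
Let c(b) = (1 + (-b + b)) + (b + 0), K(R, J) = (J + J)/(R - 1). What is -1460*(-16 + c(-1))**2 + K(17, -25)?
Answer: -2990105/8 ≈ -3.7376e+5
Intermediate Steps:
K(R, J) = 2*J/(-1 + R) (K(R, J) = (2*J)/(-1 + R) = 2*J/(-1 + R))
c(b) = 1 + b (c(b) = (1 + 0) + b = 1 + b)
-1460*(-16 + c(-1))**2 + K(17, -25) = -1460*(-16 + (1 - 1))**2 + 2*(-25)/(-1 + 17) = -1460*(-16 + 0)**2 + 2*(-25)/16 = -1460*(-16)**2 + 2*(-25)*(1/16) = -1460*256 - 25/8 = -373760 - 25/8 = -2990105/8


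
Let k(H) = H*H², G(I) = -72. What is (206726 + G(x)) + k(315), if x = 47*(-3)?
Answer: 31462529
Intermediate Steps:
x = -141
k(H) = H³
(206726 + G(x)) + k(315) = (206726 - 72) + 315³ = 206654 + 31255875 = 31462529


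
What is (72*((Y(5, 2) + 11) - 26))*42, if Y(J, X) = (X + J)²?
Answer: 102816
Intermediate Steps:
Y(J, X) = (J + X)²
(72*((Y(5, 2) + 11) - 26))*42 = (72*(((5 + 2)² + 11) - 26))*42 = (72*((7² + 11) - 26))*42 = (72*((49 + 11) - 26))*42 = (72*(60 - 26))*42 = (72*34)*42 = 2448*42 = 102816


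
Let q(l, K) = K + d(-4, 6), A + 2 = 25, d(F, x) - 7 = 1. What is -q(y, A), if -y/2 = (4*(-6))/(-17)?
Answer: -31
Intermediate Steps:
d(F, x) = 8 (d(F, x) = 7 + 1 = 8)
A = 23 (A = -2 + 25 = 23)
y = -48/17 (y = -2*4*(-6)/(-17) = -(-48)*(-1)/17 = -2*24/17 = -48/17 ≈ -2.8235)
q(l, K) = 8 + K (q(l, K) = K + 8 = 8 + K)
-q(y, A) = -(8 + 23) = -1*31 = -31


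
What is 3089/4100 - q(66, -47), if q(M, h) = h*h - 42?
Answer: -8881611/4100 ≈ -2166.2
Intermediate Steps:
q(M, h) = -42 + h² (q(M, h) = h² - 42 = -42 + h²)
3089/4100 - q(66, -47) = 3089/4100 - (-42 + (-47)²) = 3089*(1/4100) - (-42 + 2209) = 3089/4100 - 1*2167 = 3089/4100 - 2167 = -8881611/4100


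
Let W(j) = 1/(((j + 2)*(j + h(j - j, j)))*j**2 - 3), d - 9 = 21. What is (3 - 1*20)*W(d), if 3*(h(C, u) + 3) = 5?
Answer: -17/825597 ≈ -2.0591e-5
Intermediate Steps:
h(C, u) = -4/3 (h(C, u) = -3 + (1/3)*5 = -3 + 5/3 = -4/3)
d = 30 (d = 9 + 21 = 30)
W(j) = 1/(-3 + j**2*(2 + j)*(-4/3 + j)) (W(j) = 1/(((j + 2)*(j - 4/3))*j**2 - 3) = 1/(((2 + j)*(-4/3 + j))*j**2 - 3) = 1/(j**2*(2 + j)*(-4/3 + j) - 3) = 1/(-3 + j**2*(2 + j)*(-4/3 + j)))
(3 - 1*20)*W(d) = (3 - 1*20)*(3/(-9 - 8*30**2 + 2*30**3 + 3*30**4)) = (3 - 20)*(3/(-9 - 8*900 + 2*27000 + 3*810000)) = -51/(-9 - 7200 + 54000 + 2430000) = -51/2476791 = -17*1/825597 = -17/825597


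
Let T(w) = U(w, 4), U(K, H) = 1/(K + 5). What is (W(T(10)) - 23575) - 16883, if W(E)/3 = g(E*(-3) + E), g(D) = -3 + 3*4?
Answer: -40431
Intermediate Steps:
g(D) = 9 (g(D) = -3 + 12 = 9)
U(K, H) = 1/(5 + K)
T(w) = 1/(5 + w)
W(E) = 27 (W(E) = 3*9 = 27)
(W(T(10)) - 23575) - 16883 = (27 - 23575) - 16883 = -23548 - 16883 = -40431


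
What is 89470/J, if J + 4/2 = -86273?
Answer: -17894/17255 ≈ -1.0370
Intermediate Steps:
J = -86275 (J = -2 - 86273 = -86275)
89470/J = 89470/(-86275) = 89470*(-1/86275) = -17894/17255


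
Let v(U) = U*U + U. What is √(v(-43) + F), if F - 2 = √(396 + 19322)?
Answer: √(1808 + √19718) ≈ 44.141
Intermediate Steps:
v(U) = U + U² (v(U) = U² + U = U + U²)
F = 2 + √19718 (F = 2 + √(396 + 19322) = 2 + √19718 ≈ 142.42)
√(v(-43) + F) = √(-43*(1 - 43) + (2 + √19718)) = √(-43*(-42) + (2 + √19718)) = √(1806 + (2 + √19718)) = √(1808 + √19718)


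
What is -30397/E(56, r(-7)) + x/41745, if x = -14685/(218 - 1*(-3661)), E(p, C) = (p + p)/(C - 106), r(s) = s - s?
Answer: 1581054688883/54957672 ≈ 28769.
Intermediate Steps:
r(s) = 0
E(p, C) = 2*p/(-106 + C) (E(p, C) = (2*p)/(-106 + C) = 2*p/(-106 + C))
x = -4895/1293 (x = -14685/(218 + 3661) = -14685/3879 = -14685*1/3879 = -4895/1293 ≈ -3.7858)
-30397/E(56, r(-7)) + x/41745 = -30397/(2*56/(-106 + 0)) - 4895/1293/41745 = -30397/(2*56/(-106)) - 4895/1293*1/41745 = -30397/(2*56*(-1/106)) - 89/981387 = -30397/(-56/53) - 89/981387 = -30397*(-53/56) - 89/981387 = 1611041/56 - 89/981387 = 1581054688883/54957672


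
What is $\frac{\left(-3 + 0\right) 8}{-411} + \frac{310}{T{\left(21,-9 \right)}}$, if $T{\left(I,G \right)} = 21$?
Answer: $\frac{42638}{2877} \approx 14.82$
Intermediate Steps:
$\frac{\left(-3 + 0\right) 8}{-411} + \frac{310}{T{\left(21,-9 \right)}} = \frac{\left(-3 + 0\right) 8}{-411} + \frac{310}{21} = \left(-3\right) 8 \left(- \frac{1}{411}\right) + 310 \cdot \frac{1}{21} = \left(-24\right) \left(- \frac{1}{411}\right) + \frac{310}{21} = \frac{8}{137} + \frac{310}{21} = \frac{42638}{2877}$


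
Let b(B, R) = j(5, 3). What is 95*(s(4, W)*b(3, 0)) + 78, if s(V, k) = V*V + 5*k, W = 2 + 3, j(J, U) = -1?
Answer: -3817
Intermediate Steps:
b(B, R) = -1
W = 5
s(V, k) = V² + 5*k
95*(s(4, W)*b(3, 0)) + 78 = 95*((4² + 5*5)*(-1)) + 78 = 95*((16 + 25)*(-1)) + 78 = 95*(41*(-1)) + 78 = 95*(-41) + 78 = -3895 + 78 = -3817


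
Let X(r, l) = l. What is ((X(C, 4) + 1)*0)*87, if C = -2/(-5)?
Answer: 0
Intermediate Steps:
C = ⅖ (C = -2*(-⅕) = ⅖ ≈ 0.40000)
((X(C, 4) + 1)*0)*87 = ((4 + 1)*0)*87 = (5*0)*87 = 0*87 = 0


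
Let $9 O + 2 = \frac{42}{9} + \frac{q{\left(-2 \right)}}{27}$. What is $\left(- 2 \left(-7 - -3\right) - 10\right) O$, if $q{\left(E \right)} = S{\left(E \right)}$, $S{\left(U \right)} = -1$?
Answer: $- \frac{142}{243} \approx -0.58436$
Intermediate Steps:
$q{\left(E \right)} = -1$
$O = \frac{71}{243}$ ($O = - \frac{2}{9} + \frac{\frac{42}{9} - \frac{1}{27}}{9} = - \frac{2}{9} + \frac{42 \cdot \frac{1}{9} - \frac{1}{27}}{9} = - \frac{2}{9} + \frac{\frac{14}{3} - \frac{1}{27}}{9} = - \frac{2}{9} + \frac{1}{9} \cdot \frac{125}{27} = - \frac{2}{9} + \frac{125}{243} = \frac{71}{243} \approx 0.29218$)
$\left(- 2 \left(-7 - -3\right) - 10\right) O = \left(- 2 \left(-7 - -3\right) - 10\right) \frac{71}{243} = \left(- 2 \left(-7 + 3\right) - 10\right) \frac{71}{243} = \left(\left(-2\right) \left(-4\right) - 10\right) \frac{71}{243} = \left(8 - 10\right) \frac{71}{243} = \left(-2\right) \frac{71}{243} = - \frac{142}{243}$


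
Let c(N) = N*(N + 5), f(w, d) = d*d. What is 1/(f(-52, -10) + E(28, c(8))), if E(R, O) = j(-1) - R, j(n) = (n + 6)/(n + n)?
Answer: 2/139 ≈ 0.014388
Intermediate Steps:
j(n) = (6 + n)/(2*n) (j(n) = (6 + n)/((2*n)) = (6 + n)*(1/(2*n)) = (6 + n)/(2*n))
f(w, d) = d²
c(N) = N*(5 + N)
E(R, O) = -5/2 - R (E(R, O) = (½)*(6 - 1)/(-1) - R = (½)*(-1)*5 - R = -5/2 - R)
1/(f(-52, -10) + E(28, c(8))) = 1/((-10)² + (-5/2 - 1*28)) = 1/(100 + (-5/2 - 28)) = 1/(100 - 61/2) = 1/(139/2) = 2/139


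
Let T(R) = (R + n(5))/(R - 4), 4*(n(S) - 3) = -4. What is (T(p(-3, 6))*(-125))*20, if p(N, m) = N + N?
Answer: -1000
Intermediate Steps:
n(S) = 2 (n(S) = 3 + (¼)*(-4) = 3 - 1 = 2)
p(N, m) = 2*N
T(R) = (2 + R)/(-4 + R) (T(R) = (R + 2)/(R - 4) = (2 + R)/(-4 + R))
(T(p(-3, 6))*(-125))*20 = (((2 + 2*(-3))/(-4 + 2*(-3)))*(-125))*20 = (((2 - 6)/(-4 - 6))*(-125))*20 = ((-4/(-10))*(-125))*20 = (-⅒*(-4)*(-125))*20 = ((⅖)*(-125))*20 = -50*20 = -1000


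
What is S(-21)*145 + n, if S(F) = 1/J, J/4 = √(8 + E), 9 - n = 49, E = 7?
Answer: -40 + 29*√15/12 ≈ -30.640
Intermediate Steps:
n = -40 (n = 9 - 1*49 = 9 - 49 = -40)
J = 4*√15 (J = 4*√(8 + 7) = 4*√15 ≈ 15.492)
S(F) = √15/60 (S(F) = 1/(4*√15) = √15/60)
S(-21)*145 + n = (√15/60)*145 - 40 = 29*√15/12 - 40 = -40 + 29*√15/12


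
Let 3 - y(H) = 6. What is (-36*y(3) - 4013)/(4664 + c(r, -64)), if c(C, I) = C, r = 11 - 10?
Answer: -781/933 ≈ -0.83708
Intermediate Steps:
y(H) = -3 (y(H) = 3 - 1*6 = 3 - 6 = -3)
r = 1
(-36*y(3) - 4013)/(4664 + c(r, -64)) = (-36*(-3) - 4013)/(4664 + 1) = (108 - 4013)/4665 = -3905*1/4665 = -781/933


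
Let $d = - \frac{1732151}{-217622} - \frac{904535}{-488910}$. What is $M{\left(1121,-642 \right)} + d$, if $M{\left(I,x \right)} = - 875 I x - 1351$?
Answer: $\frac{3350036127438914858}{5319878601} \approx 6.2972 \cdot 10^{8}$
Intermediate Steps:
$d = \frac{52185633059}{5319878601}$ ($d = \left(-1732151\right) \left(- \frac{1}{217622}\right) - - \frac{180907}{97782} = \frac{1732151}{217622} + \frac{180907}{97782} = \frac{52185633059}{5319878601} \approx 9.8096$)
$M{\left(I,x \right)} = -1351 - 875 I x$ ($M{\left(I,x \right)} = - 875 I x - 1351 = -1351 - 875 I x$)
$M{\left(1121,-642 \right)} + d = \left(-1351 - 980875 \left(-642\right)\right) + \frac{52185633059}{5319878601} = \left(-1351 + 629721750\right) + \frac{52185633059}{5319878601} = 629720399 + \frac{52185633059}{5319878601} = \frac{3350036127438914858}{5319878601}$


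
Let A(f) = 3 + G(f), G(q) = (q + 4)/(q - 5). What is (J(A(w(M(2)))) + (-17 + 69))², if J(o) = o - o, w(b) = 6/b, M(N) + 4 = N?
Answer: 2704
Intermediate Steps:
M(N) = -4 + N
G(q) = (4 + q)/(-5 + q)
A(f) = 3 + (4 + f)/(-5 + f)
J(o) = 0
(J(A(w(M(2)))) + (-17 + 69))² = (0 + (-17 + 69))² = (0 + 52)² = 52² = 2704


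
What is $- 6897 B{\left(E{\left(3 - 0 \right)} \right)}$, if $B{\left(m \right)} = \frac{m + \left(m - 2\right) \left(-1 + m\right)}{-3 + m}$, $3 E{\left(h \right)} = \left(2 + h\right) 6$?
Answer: $- \frac{565554}{7} \approx -80793.0$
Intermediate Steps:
$E{\left(h \right)} = 4 + 2 h$ ($E{\left(h \right)} = \frac{\left(2 + h\right) 6}{3} = \frac{12 + 6 h}{3} = 4 + 2 h$)
$B{\left(m \right)} = \frac{m + \left(-1 + m\right) \left(-2 + m\right)}{-3 + m}$ ($B{\left(m \right)} = \frac{m + \left(-2 + m\right) \left(-1 + m\right)}{-3 + m} = \frac{m + \left(-1 + m\right) \left(-2 + m\right)}{-3 + m}$)
$- 6897 B{\left(E{\left(3 - 0 \right)} \right)} = - 6897 \frac{2 + \left(4 + 2 \left(3 - 0\right)\right)^{2} - 2 \left(4 + 2 \left(3 - 0\right)\right)}{-3 + \left(4 + 2 \left(3 - 0\right)\right)} = - 6897 \frac{2 + \left(4 + 2 \left(3 + 0\right)\right)^{2} - 2 \left(4 + 2 \left(3 + 0\right)\right)}{-3 + \left(4 + 2 \left(3 + 0\right)\right)} = - 6897 \frac{2 + \left(4 + 2 \cdot 3\right)^{2} - 2 \left(4 + 2 \cdot 3\right)}{-3 + \left(4 + 2 \cdot 3\right)} = - 6897 \frac{2 + \left(4 + 6\right)^{2} - 2 \left(4 + 6\right)}{-3 + \left(4 + 6\right)} = - 6897 \frac{2 + 10^{2} - 20}{-3 + 10} = - 6897 \frac{2 + 100 - 20}{7} = - 6897 \cdot \frac{1}{7} \cdot 82 = \left(-6897\right) \frac{82}{7} = - \frac{565554}{7}$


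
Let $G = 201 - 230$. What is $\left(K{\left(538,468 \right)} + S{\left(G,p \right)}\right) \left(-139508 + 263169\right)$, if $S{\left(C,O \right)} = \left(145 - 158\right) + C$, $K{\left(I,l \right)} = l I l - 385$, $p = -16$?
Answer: $14571530249585$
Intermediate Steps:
$G = -29$
$K{\left(I,l \right)} = -385 + I l^{2}$ ($K{\left(I,l \right)} = I l l - 385 = I l^{2} - 385 = -385 + I l^{2}$)
$S{\left(C,O \right)} = -13 + C$
$\left(K{\left(538,468 \right)} + S{\left(G,p \right)}\right) \left(-139508 + 263169\right) = \left(\left(-385 + 538 \cdot 468^{2}\right) - 42\right) \left(-139508 + 263169\right) = \left(\left(-385 + 538 \cdot 219024\right) - 42\right) 123661 = \left(\left(-385 + 117834912\right) - 42\right) 123661 = \left(117834527 - 42\right) 123661 = 117834485 \cdot 123661 = 14571530249585$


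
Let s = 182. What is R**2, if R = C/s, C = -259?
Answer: 1369/676 ≈ 2.0251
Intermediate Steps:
R = -37/26 (R = -259/182 = -259*1/182 = -37/26 ≈ -1.4231)
R**2 = (-37/26)**2 = 1369/676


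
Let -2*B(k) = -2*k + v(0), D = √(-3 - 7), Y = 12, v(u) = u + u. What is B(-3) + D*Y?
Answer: -3 + 12*I*√10 ≈ -3.0 + 37.947*I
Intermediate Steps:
v(u) = 2*u
D = I*√10 (D = √(-10) = I*√10 ≈ 3.1623*I)
B(k) = k (B(k) = -(-2*k + 2*0)/2 = -(-2*k + 0)/2 = -(-1)*k = k)
B(-3) + D*Y = -3 + (I*√10)*12 = -3 + 12*I*√10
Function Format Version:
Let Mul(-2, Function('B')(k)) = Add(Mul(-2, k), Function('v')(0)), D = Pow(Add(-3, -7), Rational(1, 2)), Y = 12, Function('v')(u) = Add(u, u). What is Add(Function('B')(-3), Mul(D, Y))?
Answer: Add(-3, Mul(12, I, Pow(10, Rational(1, 2)))) ≈ Add(-3.0000, Mul(37.947, I))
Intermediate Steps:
Function('v')(u) = Mul(2, u)
D = Mul(I, Pow(10, Rational(1, 2))) (D = Pow(-10, Rational(1, 2)) = Mul(I, Pow(10, Rational(1, 2))) ≈ Mul(3.1623, I))
Function('B')(k) = k (Function('B')(k) = Mul(Rational(-1, 2), Add(Mul(-2, k), Mul(2, 0))) = Mul(Rational(-1, 2), Add(Mul(-2, k), 0)) = Mul(Rational(-1, 2), Mul(-2, k)) = k)
Add(Function('B')(-3), Mul(D, Y)) = Add(-3, Mul(Mul(I, Pow(10, Rational(1, 2))), 12)) = Add(-3, Mul(12, I, Pow(10, Rational(1, 2))))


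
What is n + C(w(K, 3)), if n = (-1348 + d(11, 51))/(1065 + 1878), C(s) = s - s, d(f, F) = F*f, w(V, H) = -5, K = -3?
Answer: -787/2943 ≈ -0.26741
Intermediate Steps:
C(s) = 0
n = -787/2943 (n = (-1348 + 51*11)/(1065 + 1878) = (-1348 + 561)/2943 = -787*1/2943 = -787/2943 ≈ -0.26741)
n + C(w(K, 3)) = -787/2943 + 0 = -787/2943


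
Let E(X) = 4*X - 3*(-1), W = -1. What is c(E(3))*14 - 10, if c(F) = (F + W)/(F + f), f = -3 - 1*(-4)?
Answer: 9/4 ≈ 2.2500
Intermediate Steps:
f = 1 (f = -3 + 4 = 1)
E(X) = 3 + 4*X (E(X) = 4*X + 3 = 3 + 4*X)
c(F) = (-1 + F)/(1 + F) (c(F) = (F - 1)/(F + 1) = (-1 + F)/(1 + F))
c(E(3))*14 - 10 = ((-1 + (3 + 4*3))/(1 + (3 + 4*3)))*14 - 10 = ((-1 + (3 + 12))/(1 + (3 + 12)))*14 - 10 = ((-1 + 15)/(1 + 15))*14 - 10 = (14/16)*14 - 10 = ((1/16)*14)*14 - 10 = (7/8)*14 - 10 = 49/4 - 10 = 9/4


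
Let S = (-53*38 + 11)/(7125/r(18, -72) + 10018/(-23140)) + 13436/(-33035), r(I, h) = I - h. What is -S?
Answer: 1166724090139/45139816840 ≈ 25.847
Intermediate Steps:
S = -1166724090139/45139816840 (S = (-53*38 + 11)/(7125/(18 - 1*(-72)) + 10018/(-23140)) + 13436/(-33035) = (-2014 + 11)/(7125/(18 + 72) + 10018*(-1/23140)) + 13436*(-1/33035) = -2003/(7125/90 - 5009/11570) - 13436/33035 = -2003/(7125*(1/90) - 5009/11570) - 13436/33035 = -2003/(475/6 - 5009/11570) - 13436/33035 = -2003/1366424/17355 - 13436/33035 = -2003*17355/1366424 - 13436/33035 = -34762065/1366424 - 13436/33035 = -1166724090139/45139816840 ≈ -25.847)
-S = -1*(-1166724090139/45139816840) = 1166724090139/45139816840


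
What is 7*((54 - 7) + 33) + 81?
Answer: 641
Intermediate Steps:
7*((54 - 7) + 33) + 81 = 7*(47 + 33) + 81 = 7*80 + 81 = 560 + 81 = 641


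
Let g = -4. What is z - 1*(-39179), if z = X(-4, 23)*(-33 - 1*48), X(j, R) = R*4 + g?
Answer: 32051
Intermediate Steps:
X(j, R) = -4 + 4*R (X(j, R) = R*4 - 4 = 4*R - 4 = -4 + 4*R)
z = -7128 (z = (-4 + 4*23)*(-33 - 1*48) = (-4 + 92)*(-33 - 48) = 88*(-81) = -7128)
z - 1*(-39179) = -7128 - 1*(-39179) = -7128 + 39179 = 32051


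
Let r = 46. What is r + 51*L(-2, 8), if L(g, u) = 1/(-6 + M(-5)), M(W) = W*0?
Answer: 75/2 ≈ 37.500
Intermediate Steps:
M(W) = 0
L(g, u) = -⅙ (L(g, u) = 1/(-6 + 0) = 1/(-6) = -⅙)
r + 51*L(-2, 8) = 46 + 51*(-⅙) = 46 - 17/2 = 75/2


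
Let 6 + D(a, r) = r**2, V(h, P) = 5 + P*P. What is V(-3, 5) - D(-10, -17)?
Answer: -253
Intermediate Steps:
V(h, P) = 5 + P**2
D(a, r) = -6 + r**2
V(-3, 5) - D(-10, -17) = (5 + 5**2) - (-6 + (-17)**2) = (5 + 25) - (-6 + 289) = 30 - 1*283 = 30 - 283 = -253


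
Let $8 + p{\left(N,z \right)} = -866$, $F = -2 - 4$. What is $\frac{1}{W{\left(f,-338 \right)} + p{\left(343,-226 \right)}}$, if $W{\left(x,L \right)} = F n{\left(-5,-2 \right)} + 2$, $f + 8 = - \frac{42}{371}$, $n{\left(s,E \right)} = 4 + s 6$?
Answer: $- \frac{1}{716} \approx -0.0013966$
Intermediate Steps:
$n{\left(s,E \right)} = 4 + 6 s$
$F = -6$ ($F = -2 - 4 = -6$)
$p{\left(N,z \right)} = -874$ ($p{\left(N,z \right)} = -8 - 866 = -874$)
$f = - \frac{430}{53}$ ($f = -8 - \frac{42}{371} = -8 - \frac{6}{53} = - \frac{430}{53} \approx -8.1132$)
$W{\left(x,L \right)} = 158$ ($W{\left(x,L \right)} = - 6 \left(4 + 6 \left(-5\right)\right) + 2 = - 6 \left(4 - 30\right) + 2 = \left(-6\right) \left(-26\right) + 2 = 156 + 2 = 158$)
$\frac{1}{W{\left(f,-338 \right)} + p{\left(343,-226 \right)}} = \frac{1}{158 - 874} = \frac{1}{-716} = - \frac{1}{716}$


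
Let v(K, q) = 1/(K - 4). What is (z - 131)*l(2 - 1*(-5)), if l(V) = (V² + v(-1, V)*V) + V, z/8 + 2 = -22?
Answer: -88179/5 ≈ -17636.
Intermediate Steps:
z = -192 (z = -16 + 8*(-22) = -16 - 176 = -192)
v(K, q) = 1/(-4 + K)
l(V) = V² + 4*V/5 (l(V) = (V² + V/(-4 - 1)) + V = (V² + V/(-5)) + V = (V² - V/5) + V = V² + 4*V/5)
(z - 131)*l(2 - 1*(-5)) = (-192 - 131)*((2 - 1*(-5))*(4 + 5*(2 - 1*(-5)))/5) = -323*(2 + 5)*(4 + 5*(2 + 5))/5 = -323*7*(4 + 5*7)/5 = -323*7*(4 + 35)/5 = -323*7*39/5 = -323*273/5 = -88179/5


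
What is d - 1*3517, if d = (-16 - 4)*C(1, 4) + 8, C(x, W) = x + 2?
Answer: -3569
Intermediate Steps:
C(x, W) = 2 + x
d = -52 (d = (-16 - 4)*(2 + 1) + 8 = -20*3 + 8 = -60 + 8 = -52)
d - 1*3517 = -52 - 1*3517 = -52 - 3517 = -3569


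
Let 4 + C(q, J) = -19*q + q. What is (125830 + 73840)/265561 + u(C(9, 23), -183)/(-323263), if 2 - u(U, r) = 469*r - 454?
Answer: 41632523447/85846045543 ≈ 0.48497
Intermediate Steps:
C(q, J) = -4 - 18*q (C(q, J) = -4 + (-19*q + q) = -4 - 18*q)
u(U, r) = 456 - 469*r (u(U, r) = 2 - (469*r - 454) = 2 - (-454 + 469*r) = 2 + (454 - 469*r) = 456 - 469*r)
(125830 + 73840)/265561 + u(C(9, 23), -183)/(-323263) = (125830 + 73840)/265561 + (456 - 469*(-183))/(-323263) = 199670*(1/265561) + (456 + 85827)*(-1/323263) = 199670/265561 + 86283*(-1/323263) = 199670/265561 - 86283/323263 = 41632523447/85846045543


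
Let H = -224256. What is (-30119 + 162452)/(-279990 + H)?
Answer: -44111/168082 ≈ -0.26244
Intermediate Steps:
(-30119 + 162452)/(-279990 + H) = (-30119 + 162452)/(-279990 - 224256) = 132333/(-504246) = 132333*(-1/504246) = -44111/168082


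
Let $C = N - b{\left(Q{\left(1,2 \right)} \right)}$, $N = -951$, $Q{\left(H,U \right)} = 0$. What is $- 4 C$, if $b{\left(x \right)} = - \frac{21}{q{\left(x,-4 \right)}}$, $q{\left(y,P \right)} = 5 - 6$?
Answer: $3888$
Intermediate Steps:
$q{\left(y,P \right)} = -1$ ($q{\left(y,P \right)} = 5 - 6 = -1$)
$b{\left(x \right)} = 21$ ($b{\left(x \right)} = - \frac{21}{-1} = \left(-21\right) \left(-1\right) = 21$)
$C = -972$ ($C = -951 - 21 = -972$)
$- 4 C = \left(-4\right) \left(-972\right) = 3888$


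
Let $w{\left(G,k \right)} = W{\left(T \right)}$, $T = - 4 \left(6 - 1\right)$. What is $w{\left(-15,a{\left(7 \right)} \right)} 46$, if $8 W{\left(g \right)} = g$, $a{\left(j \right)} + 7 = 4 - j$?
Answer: $-115$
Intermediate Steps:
$a{\left(j \right)} = -3 - j$ ($a{\left(j \right)} = -7 - \left(-4 + j\right) = -3 - j$)
$T = -20$ ($T = \left(-4\right) 5 = -20$)
$W{\left(g \right)} = \frac{g}{8}$
$w{\left(G,k \right)} = - \frac{5}{2}$ ($w{\left(G,k \right)} = \frac{1}{8} \left(-20\right) = - \frac{5}{2}$)
$w{\left(-15,a{\left(7 \right)} \right)} 46 = \left(- \frac{5}{2}\right) 46 = -115$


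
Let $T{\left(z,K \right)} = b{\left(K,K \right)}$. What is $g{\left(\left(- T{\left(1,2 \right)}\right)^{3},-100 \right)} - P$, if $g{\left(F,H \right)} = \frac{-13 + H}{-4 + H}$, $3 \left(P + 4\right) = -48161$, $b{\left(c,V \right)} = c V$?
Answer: $\frac{5010331}{312} \approx 16059.0$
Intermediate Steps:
$b{\left(c,V \right)} = V c$
$T{\left(z,K \right)} = K^{2}$ ($T{\left(z,K \right)} = K K = K^{2}$)
$P = - \frac{48173}{3}$ ($P = -4 + \frac{1}{3} \left(-48161\right) = -4 - \frac{48161}{3} = - \frac{48173}{3} \approx -16058.0$)
$g{\left(F,H \right)} = \frac{-13 + H}{-4 + H}$
$g{\left(\left(- T{\left(1,2 \right)}\right)^{3},-100 \right)} - P = \frac{-13 - 100}{-4 - 100} - - \frac{48173}{3} = \frac{1}{-104} \left(-113\right) + \frac{48173}{3} = \left(- \frac{1}{104}\right) \left(-113\right) + \frac{48173}{3} = \frac{113}{104} + \frac{48173}{3} = \frac{5010331}{312}$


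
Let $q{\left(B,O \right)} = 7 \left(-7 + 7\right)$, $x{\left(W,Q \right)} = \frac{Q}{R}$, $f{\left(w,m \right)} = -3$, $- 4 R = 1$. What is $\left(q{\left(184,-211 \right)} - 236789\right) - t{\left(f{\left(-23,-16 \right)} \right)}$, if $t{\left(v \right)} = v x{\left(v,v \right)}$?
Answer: $-236753$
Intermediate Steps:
$R = - \frac{1}{4}$ ($R = \left(- \frac{1}{4}\right) 1 = - \frac{1}{4} \approx -0.25$)
$x{\left(W,Q \right)} = - 4 Q$ ($x{\left(W,Q \right)} = \frac{Q}{- \frac{1}{4}} = Q \left(-4\right) = - 4 Q$)
$q{\left(B,O \right)} = 0$ ($q{\left(B,O \right)} = 7 \cdot 0 = 0$)
$t{\left(v \right)} = - 4 v^{2}$ ($t{\left(v \right)} = v \left(- 4 v\right) = - 4 v^{2}$)
$\left(q{\left(184,-211 \right)} - 236789\right) - t{\left(f{\left(-23,-16 \right)} \right)} = \left(0 - 236789\right) - - 4 \left(-3\right)^{2} = \left(0 - 236789\right) - \left(-4\right) 9 = -236789 - -36 = -236789 + 36 = -236753$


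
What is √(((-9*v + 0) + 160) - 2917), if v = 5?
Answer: I*√2802 ≈ 52.934*I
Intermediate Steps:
√(((-9*v + 0) + 160) - 2917) = √(((-9*5 + 0) + 160) - 2917) = √(((-45 + 0) + 160) - 2917) = √((-45 + 160) - 2917) = √(115 - 2917) = √(-2802) = I*√2802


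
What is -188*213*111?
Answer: -4444884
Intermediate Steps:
-188*213*111 = -40044*111 = -4444884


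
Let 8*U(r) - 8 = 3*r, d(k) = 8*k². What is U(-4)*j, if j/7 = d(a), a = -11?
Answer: -3388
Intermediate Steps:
U(r) = 1 + 3*r/8 (U(r) = 1 + (3*r)/8 = 1 + 3*r/8)
j = 6776 (j = 7*(8*(-11)²) = 7*(8*121) = 7*968 = 6776)
U(-4)*j = (1 + (3/8)*(-4))*6776 = (1 - 3/2)*6776 = -½*6776 = -3388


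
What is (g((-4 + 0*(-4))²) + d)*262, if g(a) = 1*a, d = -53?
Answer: -9694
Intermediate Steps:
g(a) = a
(g((-4 + 0*(-4))²) + d)*262 = ((-4 + 0*(-4))² - 53)*262 = ((-4 + 0)² - 53)*262 = ((-4)² - 53)*262 = (16 - 53)*262 = -37*262 = -9694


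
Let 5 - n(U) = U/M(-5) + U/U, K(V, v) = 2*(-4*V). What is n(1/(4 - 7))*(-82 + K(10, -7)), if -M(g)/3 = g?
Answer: -3258/5 ≈ -651.60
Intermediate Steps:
M(g) = -3*g
K(V, v) = -8*V
n(U) = 4 - U/15 (n(U) = 5 - (U/((-3*(-5))) + U/U) = 5 - (U/15 + 1) = 5 - (1 + U/15) = 5 + (-1 - U/15) = 4 - U/15)
n(1/(4 - 7))*(-82 + K(10, -7)) = (4 - 1/(15*(4 - 7)))*(-82 - 8*10) = (4 - 1/15/(-3))*(-82 - 80) = (4 - 1/15*(-1/3))*(-162) = (4 + 1/45)*(-162) = (181/45)*(-162) = -3258/5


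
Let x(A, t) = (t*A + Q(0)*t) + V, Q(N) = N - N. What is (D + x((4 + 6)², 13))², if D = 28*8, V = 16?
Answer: 2371600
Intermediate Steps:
Q(N) = 0
D = 224
x(A, t) = 16 + A*t (x(A, t) = (t*A + 0*t) + 16 = (A*t + 0) + 16 = A*t + 16 = 16 + A*t)
(D + x((4 + 6)², 13))² = (224 + (16 + (4 + 6)²*13))² = (224 + (16 + 10²*13))² = (224 + (16 + 100*13))² = (224 + (16 + 1300))² = (224 + 1316)² = 1540² = 2371600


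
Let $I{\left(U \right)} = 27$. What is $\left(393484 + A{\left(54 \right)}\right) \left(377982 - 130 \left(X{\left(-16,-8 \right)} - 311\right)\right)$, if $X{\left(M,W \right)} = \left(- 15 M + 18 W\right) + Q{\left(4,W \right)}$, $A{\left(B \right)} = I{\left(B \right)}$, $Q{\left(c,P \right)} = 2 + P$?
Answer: $160045645832$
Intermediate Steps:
$A{\left(B \right)} = 27$
$X{\left(M,W \right)} = 2 - 15 M + 19 W$ ($X{\left(M,W \right)} = \left(- 15 M + 18 W\right) + \left(2 + W\right) = 2 - 15 M + 19 W$)
$\left(393484 + A{\left(54 \right)}\right) \left(377982 - 130 \left(X{\left(-16,-8 \right)} - 311\right)\right) = \left(393484 + 27\right) \left(377982 - 130 \left(\left(2 - -240 + 19 \left(-8\right)\right) - 311\right)\right) = 393511 \left(377982 - 130 \left(\left(2 + 240 - 152\right) - 311\right)\right) = 393511 \left(377982 - 130 \left(90 - 311\right)\right) = 393511 \left(377982 - -28730\right) = 393511 \left(377982 + 28730\right) = 393511 \cdot 406712 = 160045645832$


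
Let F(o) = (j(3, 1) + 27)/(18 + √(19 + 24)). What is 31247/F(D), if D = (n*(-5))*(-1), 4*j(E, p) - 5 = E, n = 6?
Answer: 562446/29 + 31247*√43/29 ≈ 26460.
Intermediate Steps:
j(E, p) = 5/4 + E/4
D = 30 (D = (6*(-5))*(-1) = -30*(-1) = 30)
F(o) = 29/(18 + √43) (F(o) = ((5/4 + (¼)*3) + 27)/(18 + √(19 + 24)) = ((5/4 + ¾) + 27)/(18 + √43) = (2 + 27)/(18 + √43) = 29/(18 + √43))
31247/F(D) = 31247/(522/281 - 29*√43/281)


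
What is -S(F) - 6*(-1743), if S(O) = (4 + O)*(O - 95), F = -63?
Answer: 1136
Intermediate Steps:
S(O) = (-95 + O)*(4 + O) (S(O) = (4 + O)*(-95 + O) = (-95 + O)*(4 + O))
-S(F) - 6*(-1743) = -(-380 + (-63)² - 91*(-63)) - 6*(-1743) = -(-380 + 3969 + 5733) - 1*(-10458) = -1*9322 + 10458 = -9322 + 10458 = 1136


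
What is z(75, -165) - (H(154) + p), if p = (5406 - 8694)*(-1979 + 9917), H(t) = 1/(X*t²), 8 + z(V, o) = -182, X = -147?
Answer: 90991016832409/3486252 ≈ 2.6100e+7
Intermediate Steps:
z(V, o) = -190 (z(V, o) = -8 - 182 = -190)
H(t) = -1/(147*t²) (H(t) = 1/(-147*t²) = -1/(147*t²))
p = -26100144 (p = -3288*7938 = -26100144)
z(75, -165) - (H(154) + p) = -190 - (-1/147/154² - 26100144) = -190 - (-1/147*1/23716 - 26100144) = -190 - (-1/3486252 - 26100144) = -190 - 1*(-90991679220289/3486252) = -190 + 90991679220289/3486252 = 90991016832409/3486252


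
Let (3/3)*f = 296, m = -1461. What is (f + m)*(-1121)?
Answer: 1305965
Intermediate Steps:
f = 296
(f + m)*(-1121) = (296 - 1461)*(-1121) = -1165*(-1121) = 1305965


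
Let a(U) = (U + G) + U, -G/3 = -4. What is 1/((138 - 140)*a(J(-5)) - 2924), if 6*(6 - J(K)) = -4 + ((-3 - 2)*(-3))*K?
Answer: -3/9074 ≈ -0.00033061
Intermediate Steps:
G = 12 (G = -3*(-4) = 12)
J(K) = 20/3 - 5*K/2 (J(K) = 6 - (-4 + ((-3 - 2)*(-3))*K)/6 = 6 - (-4 + (-5*(-3))*K)/6 = 6 - (-4 + 15*K)/6 = 6 + (2/3 - 5*K/2) = 20/3 - 5*K/2)
a(U) = 12 + 2*U (a(U) = (U + 12) + U = (12 + U) + U = 12 + 2*U)
1/((138 - 140)*a(J(-5)) - 2924) = 1/((138 - 140)*(12 + 2*(20/3 - 5/2*(-5))) - 2924) = 1/(-2*(12 + 2*(20/3 + 25/2)) - 2924) = 1/(-2*(12 + 2*(115/6)) - 2924) = 1/(-2*(12 + 115/3) - 2924) = 1/(-2*151/3 - 2924) = 1/(-302/3 - 2924) = 1/(-9074/3) = -3/9074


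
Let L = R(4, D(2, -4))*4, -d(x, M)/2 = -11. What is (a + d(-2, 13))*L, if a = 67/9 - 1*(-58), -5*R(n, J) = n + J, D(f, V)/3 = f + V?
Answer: 6296/45 ≈ 139.91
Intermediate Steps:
D(f, V) = 3*V + 3*f (D(f, V) = 3*(f + V) = 3*(V + f) = 3*V + 3*f)
d(x, M) = 22 (d(x, M) = -2*(-11) = 22)
R(n, J) = -J/5 - n/5 (R(n, J) = -(n + J)/5 = -(J + n)/5 = -J/5 - n/5)
a = 589/9 (a = 67*(1/9) + 58 = 67/9 + 58 = 589/9 ≈ 65.444)
L = 8/5 (L = (-(3*(-4) + 3*2)/5 - 1/5*4)*4 = (-(-12 + 6)/5 - 4/5)*4 = (-1/5*(-6) - 4/5)*4 = (6/5 - 4/5)*4 = (2/5)*4 = 8/5 ≈ 1.6000)
(a + d(-2, 13))*L = (589/9 + 22)*(8/5) = (787/9)*(8/5) = 6296/45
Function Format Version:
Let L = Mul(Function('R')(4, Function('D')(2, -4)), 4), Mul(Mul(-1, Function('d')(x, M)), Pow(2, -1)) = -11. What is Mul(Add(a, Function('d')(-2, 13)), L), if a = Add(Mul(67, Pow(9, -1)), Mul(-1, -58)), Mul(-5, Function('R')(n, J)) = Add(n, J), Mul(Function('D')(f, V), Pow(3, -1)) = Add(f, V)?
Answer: Rational(6296, 45) ≈ 139.91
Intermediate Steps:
Function('D')(f, V) = Add(Mul(3, V), Mul(3, f)) (Function('D')(f, V) = Mul(3, Add(f, V)) = Mul(3, Add(V, f)) = Add(Mul(3, V), Mul(3, f)))
Function('d')(x, M) = 22 (Function('d')(x, M) = Mul(-2, -11) = 22)
Function('R')(n, J) = Add(Mul(Rational(-1, 5), J), Mul(Rational(-1, 5), n)) (Function('R')(n, J) = Mul(Rational(-1, 5), Add(n, J)) = Mul(Rational(-1, 5), Add(J, n)) = Add(Mul(Rational(-1, 5), J), Mul(Rational(-1, 5), n)))
a = Rational(589, 9) (a = Add(Mul(67, Rational(1, 9)), 58) = Add(Rational(67, 9), 58) = Rational(589, 9) ≈ 65.444)
L = Rational(8, 5) (L = Mul(Add(Mul(Rational(-1, 5), Add(Mul(3, -4), Mul(3, 2))), Mul(Rational(-1, 5), 4)), 4) = Mul(Add(Mul(Rational(-1, 5), Add(-12, 6)), Rational(-4, 5)), 4) = Mul(Add(Mul(Rational(-1, 5), -6), Rational(-4, 5)), 4) = Mul(Add(Rational(6, 5), Rational(-4, 5)), 4) = Mul(Rational(2, 5), 4) = Rational(8, 5) ≈ 1.6000)
Mul(Add(a, Function('d')(-2, 13)), L) = Mul(Add(Rational(589, 9), 22), Rational(8, 5)) = Mul(Rational(787, 9), Rational(8, 5)) = Rational(6296, 45)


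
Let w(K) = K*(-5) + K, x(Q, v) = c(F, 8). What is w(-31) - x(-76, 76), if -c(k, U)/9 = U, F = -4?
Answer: 196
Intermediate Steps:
c(k, U) = -9*U
x(Q, v) = -72 (x(Q, v) = -9*8 = -72)
w(K) = -4*K (w(K) = -5*K + K = -4*K)
w(-31) - x(-76, 76) = -4*(-31) - 1*(-72) = 124 + 72 = 196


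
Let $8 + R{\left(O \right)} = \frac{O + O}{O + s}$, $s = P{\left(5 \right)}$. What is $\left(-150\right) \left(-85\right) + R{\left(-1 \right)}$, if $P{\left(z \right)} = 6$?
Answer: $\frac{63708}{5} \approx 12742.0$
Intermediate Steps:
$s = 6$
$R{\left(O \right)} = -8 + \frac{2 O}{6 + O}$ ($R{\left(O \right)} = -8 + \frac{O + O}{O + 6} = -8 + \frac{2 O}{6 + O}$)
$\left(-150\right) \left(-85\right) + R{\left(-1 \right)} = \left(-150\right) \left(-85\right) + \frac{6 \left(-8 - -1\right)}{6 - 1} = 12750 + \frac{6 \left(-8 + 1\right)}{5} = 12750 + 6 \cdot \frac{1}{5} \left(-7\right) = 12750 - \frac{42}{5} = \frac{63708}{5}$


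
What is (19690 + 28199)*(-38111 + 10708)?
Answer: -1312302267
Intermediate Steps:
(19690 + 28199)*(-38111 + 10708) = 47889*(-27403) = -1312302267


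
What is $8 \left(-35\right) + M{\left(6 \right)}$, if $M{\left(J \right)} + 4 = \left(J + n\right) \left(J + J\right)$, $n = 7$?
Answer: $-128$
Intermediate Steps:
$M{\left(J \right)} = -4 + 2 J \left(7 + J\right)$ ($M{\left(J \right)} = -4 + \left(J + 7\right) \left(J + J\right) = -4 + \left(7 + J\right) 2 J = -4 + 2 J \left(7 + J\right)$)
$8 \left(-35\right) + M{\left(6 \right)} = 8 \left(-35\right) + \left(-4 + 2 \cdot 6^{2} + 14 \cdot 6\right) = -280 + \left(-4 + 2 \cdot 36 + 84\right) = -280 + \left(-4 + 72 + 84\right) = -280 + 152 = -128$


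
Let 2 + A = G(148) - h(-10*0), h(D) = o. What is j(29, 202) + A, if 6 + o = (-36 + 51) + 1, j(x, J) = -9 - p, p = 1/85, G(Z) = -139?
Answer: -13601/85 ≈ -160.01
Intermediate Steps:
p = 1/85 ≈ 0.011765
j(x, J) = -766/85 (j(x, J) = -9 - 1*1/85 = -9 - 1/85 = -766/85)
o = 10 (o = -6 + ((-36 + 51) + 1) = -6 + (15 + 1) = -6 + 16 = 10)
h(D) = 10
A = -151 (A = -2 + (-139 - 1*10) = -2 + (-139 - 10) = -2 - 149 = -151)
j(29, 202) + A = -766/85 - 151 = -13601/85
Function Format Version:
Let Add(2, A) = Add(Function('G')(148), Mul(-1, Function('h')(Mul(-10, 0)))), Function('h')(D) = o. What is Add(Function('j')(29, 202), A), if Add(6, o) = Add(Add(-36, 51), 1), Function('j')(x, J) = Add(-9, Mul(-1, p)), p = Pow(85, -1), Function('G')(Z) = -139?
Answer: Rational(-13601, 85) ≈ -160.01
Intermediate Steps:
p = Rational(1, 85) ≈ 0.011765
Function('j')(x, J) = Rational(-766, 85) (Function('j')(x, J) = Add(-9, Mul(-1, Rational(1, 85))) = Add(-9, Rational(-1, 85)) = Rational(-766, 85))
o = 10 (o = Add(-6, Add(Add(-36, 51), 1)) = Add(-6, Add(15, 1)) = Add(-6, 16) = 10)
Function('h')(D) = 10
A = -151 (A = Add(-2, Add(-139, Mul(-1, 10))) = Add(-2, Add(-139, -10)) = Add(-2, -149) = -151)
Add(Function('j')(29, 202), A) = Add(Rational(-766, 85), -151) = Rational(-13601, 85)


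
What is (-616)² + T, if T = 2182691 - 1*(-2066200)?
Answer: 4628347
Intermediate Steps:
T = 4248891 (T = 2182691 + 2066200 = 4248891)
(-616)² + T = (-616)² + 4248891 = 379456 + 4248891 = 4628347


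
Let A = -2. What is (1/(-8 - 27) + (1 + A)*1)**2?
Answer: 1296/1225 ≈ 1.0580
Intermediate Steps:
(1/(-8 - 27) + (1 + A)*1)**2 = (1/(-8 - 27) + (1 - 2)*1)**2 = (1/(-35) - 1*1)**2 = (-1/35 - 1)**2 = (-36/35)**2 = 1296/1225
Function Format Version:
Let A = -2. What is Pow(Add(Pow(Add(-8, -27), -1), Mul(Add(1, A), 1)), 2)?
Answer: Rational(1296, 1225) ≈ 1.0580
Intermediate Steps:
Pow(Add(Pow(Add(-8, -27), -1), Mul(Add(1, A), 1)), 2) = Pow(Add(Pow(Add(-8, -27), -1), Mul(Add(1, -2), 1)), 2) = Pow(Add(Pow(-35, -1), Mul(-1, 1)), 2) = Pow(Add(Rational(-1, 35), -1), 2) = Pow(Rational(-36, 35), 2) = Rational(1296, 1225)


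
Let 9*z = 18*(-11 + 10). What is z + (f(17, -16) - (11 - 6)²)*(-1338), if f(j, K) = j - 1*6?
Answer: 18730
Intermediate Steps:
f(j, K) = -6 + j (f(j, K) = j - 6 = -6 + j)
z = -2 (z = (18*(-11 + 10))/9 = (18*(-1))/9 = (⅑)*(-18) = -2)
z + (f(17, -16) - (11 - 6)²)*(-1338) = -2 + ((-6 + 17) - (11 - 6)²)*(-1338) = -2 + (11 - 1*5²)*(-1338) = -2 + (11 - 1*25)*(-1338) = -2 + (11 - 25)*(-1338) = -2 - 14*(-1338) = -2 + 18732 = 18730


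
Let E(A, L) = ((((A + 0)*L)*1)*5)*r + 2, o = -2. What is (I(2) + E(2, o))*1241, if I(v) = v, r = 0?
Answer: 4964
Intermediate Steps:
E(A, L) = 2 (E(A, L) = ((((A + 0)*L)*1)*5)*0 + 2 = (((A*L)*1)*5)*0 + 2 = ((A*L)*5)*0 + 2 = (5*A*L)*0 + 2 = 0 + 2 = 2)
(I(2) + E(2, o))*1241 = (2 + 2)*1241 = 4*1241 = 4964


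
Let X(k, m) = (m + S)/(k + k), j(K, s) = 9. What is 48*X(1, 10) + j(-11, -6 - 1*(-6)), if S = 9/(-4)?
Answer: 195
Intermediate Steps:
S = -9/4 (S = 9*(-¼) = -9/4 ≈ -2.2500)
X(k, m) = (-9/4 + m)/(2*k) (X(k, m) = (m - 9/4)/(k + k) = (-9/4 + m)/((2*k)) = (-9/4 + m)*(1/(2*k)) = (-9/4 + m)/(2*k))
48*X(1, 10) + j(-11, -6 - 1*(-6)) = 48*((⅛)*(-9 + 4*10)/1) + 9 = 48*((⅛)*1*(-9 + 40)) + 9 = 48*((⅛)*1*31) + 9 = 48*(31/8) + 9 = 186 + 9 = 195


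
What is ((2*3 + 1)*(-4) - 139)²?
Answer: 27889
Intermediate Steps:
((2*3 + 1)*(-4) - 139)² = ((6 + 1)*(-4) - 139)² = (7*(-4) - 139)² = (-28 - 139)² = (-167)² = 27889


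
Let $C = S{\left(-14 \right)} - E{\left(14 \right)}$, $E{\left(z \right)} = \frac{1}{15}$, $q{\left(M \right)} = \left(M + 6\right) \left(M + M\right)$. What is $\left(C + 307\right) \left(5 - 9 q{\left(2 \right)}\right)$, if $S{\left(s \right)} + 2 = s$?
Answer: $- \frac{1235012}{15} \approx -82334.0$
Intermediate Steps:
$S{\left(s \right)} = -2 + s$
$q{\left(M \right)} = 2 M \left(6 + M\right)$ ($q{\left(M \right)} = \left(6 + M\right) 2 M = 2 M \left(6 + M\right)$)
$E{\left(z \right)} = \frac{1}{15}$
$C = - \frac{241}{15}$ ($C = \left(-2 - 14\right) - \frac{1}{15} = -16 - \frac{1}{15} = - \frac{241}{15} \approx -16.067$)
$\left(C + 307\right) \left(5 - 9 q{\left(2 \right)}\right) = \left(- \frac{241}{15} + 307\right) \left(5 - 9 \cdot 2 \cdot 2 \left(6 + 2\right)\right) = \frac{4364 \left(5 - 9 \cdot 2 \cdot 2 \cdot 8\right)}{15} = \frac{4364 \left(5 - 288\right)}{15} = \frac{4364}{15} \left(-283\right) = - \frac{1235012}{15}$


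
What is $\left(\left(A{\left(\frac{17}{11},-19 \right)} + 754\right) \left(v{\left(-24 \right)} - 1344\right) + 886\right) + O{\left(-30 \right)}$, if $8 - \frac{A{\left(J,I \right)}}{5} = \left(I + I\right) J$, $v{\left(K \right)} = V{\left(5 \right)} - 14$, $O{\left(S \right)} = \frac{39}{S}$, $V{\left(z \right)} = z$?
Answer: $- \frac{14706873}{10} \approx -1.4707 \cdot 10^{6}$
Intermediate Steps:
$v{\left(K \right)} = -9$ ($v{\left(K \right)} = 5 - 14 = -9$)
$A{\left(J,I \right)} = 40 - 10 I J$ ($A{\left(J,I \right)} = 40 - 5 \left(I + I\right) J = 40 - 5 \cdot 2 I J = 40 - 10 I J$)
$\left(\left(A{\left(\frac{17}{11},-19 \right)} + 754\right) \left(v{\left(-24 \right)} - 1344\right) + 886\right) + O{\left(-30 \right)} = \left(\left(\left(40 - - 190 \cdot \frac{17}{11}\right) + 754\right) \left(-9 - 1344\right) + 886\right) + \frac{39}{-30} = \left(\left(\left(40 - - 190 \cdot 17 \cdot \frac{1}{11}\right) + 754\right) \left(-1353\right) + 886\right) + 39 \left(- \frac{1}{30}\right) = \left(\left(\left(40 - \left(-190\right) \frac{17}{11}\right) + 754\right) \left(-1353\right) + 886\right) - \frac{13}{10} = \left(\left(\left(40 + \frac{3230}{11}\right) + 754\right) \left(-1353\right) + 886\right) - \frac{13}{10} = \left(\left(\frac{3670}{11} + 754\right) \left(-1353\right) + 886\right) - \frac{13}{10} = \left(\frac{11964}{11} \left(-1353\right) + 886\right) - \frac{13}{10} = \left(-1471572 + 886\right) - \frac{13}{10} = -1470686 - \frac{13}{10} = - \frac{14706873}{10}$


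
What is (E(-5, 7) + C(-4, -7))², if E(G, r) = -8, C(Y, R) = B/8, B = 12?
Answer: 169/4 ≈ 42.250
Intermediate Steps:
C(Y, R) = 3/2 (C(Y, R) = 12/8 = 12*(⅛) = 3/2)
(E(-5, 7) + C(-4, -7))² = (-8 + 3/2)² = (-13/2)² = 169/4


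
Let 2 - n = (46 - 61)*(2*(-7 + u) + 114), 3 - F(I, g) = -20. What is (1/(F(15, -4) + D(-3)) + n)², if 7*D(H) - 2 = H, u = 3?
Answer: 64885844529/25600 ≈ 2.5346e+6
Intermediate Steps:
F(I, g) = 23 (F(I, g) = 3 - 1*(-20) = 3 + 20 = 23)
D(H) = 2/7 + H/7
n = 1592 (n = 2 - (46 - 61)*(2*(-7 + 3) + 114) = 2 - (-15)*(2*(-4) + 114) = 2 - (-15)*(-8 + 114) = 2 - (-15)*106 = 2 - 1*(-1590) = 2 + 1590 = 1592)
(1/(F(15, -4) + D(-3)) + n)² = (1/(23 + (2/7 + (⅐)*(-3))) + 1592)² = (1/(23 + (2/7 - 3/7)) + 1592)² = (1/(23 - ⅐) + 1592)² = (1/(160/7) + 1592)² = (7/160 + 1592)² = (254727/160)² = 64885844529/25600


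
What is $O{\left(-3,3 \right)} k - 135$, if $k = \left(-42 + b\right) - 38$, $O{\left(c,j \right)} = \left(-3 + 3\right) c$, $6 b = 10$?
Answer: $-135$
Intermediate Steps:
$b = \frac{5}{3}$ ($b = \frac{1}{6} \cdot 10 = \frac{5}{3} \approx 1.6667$)
$O{\left(c,j \right)} = 0$ ($O{\left(c,j \right)} = 0 c = 0$)
$k = - \frac{235}{3}$ ($k = \left(-42 + \frac{5}{3}\right) - 38 = - \frac{121}{3} - 38 = - \frac{235}{3} \approx -78.333$)
$O{\left(-3,3 \right)} k - 135 = 0 \left(- \frac{235}{3}\right) - 135 = 0 - 135 = -135$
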